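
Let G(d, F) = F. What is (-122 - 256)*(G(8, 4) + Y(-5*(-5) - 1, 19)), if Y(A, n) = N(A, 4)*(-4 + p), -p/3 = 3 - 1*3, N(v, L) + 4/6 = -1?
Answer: -4032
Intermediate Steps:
N(v, L) = -5/3 (N(v, L) = -2/3 - 1 = -5/3)
p = 0 (p = -3*(3 - 1*3) = -3*(3 - 3) = -3*0 = 0)
Y(A, n) = 20/3 (Y(A, n) = -5*(-4 + 0)/3 = -5/3*(-4) = 20/3)
(-122 - 256)*(G(8, 4) + Y(-5*(-5) - 1, 19)) = (-122 - 256)*(4 + 20/3) = -378*32/3 = -4032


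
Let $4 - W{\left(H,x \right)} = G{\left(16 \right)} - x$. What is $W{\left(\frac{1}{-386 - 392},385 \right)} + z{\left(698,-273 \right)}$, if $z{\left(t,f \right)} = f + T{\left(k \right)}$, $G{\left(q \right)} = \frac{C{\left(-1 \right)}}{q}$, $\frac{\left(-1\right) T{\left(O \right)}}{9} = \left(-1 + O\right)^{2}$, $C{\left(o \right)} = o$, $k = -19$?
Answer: $- \frac{55743}{16} \approx -3483.9$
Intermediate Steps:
$T{\left(O \right)} = - 9 \left(-1 + O\right)^{2}$
$G{\left(q \right)} = - \frac{1}{q}$
$z{\left(t,f \right)} = -3600 + f$ ($z{\left(t,f \right)} = f - 9 \left(-1 - 19\right)^{2} = f - 9 \left(-20\right)^{2} = f - 3600 = -3600 + f$)
$W{\left(H,x \right)} = \frac{65}{16} + x$ ($W{\left(H,x \right)} = 4 - \left(- \frac{1}{16} - x\right) = 4 + \left(\frac{1}{16} + x\right) = \frac{65}{16} + x$)
$W{\left(\frac{1}{-386 - 392},385 \right)} + z{\left(698,-273 \right)} = \left(\frac{65}{16} + 385\right) - 3873 = \frac{6225}{16} - 3873 = - \frac{55743}{16}$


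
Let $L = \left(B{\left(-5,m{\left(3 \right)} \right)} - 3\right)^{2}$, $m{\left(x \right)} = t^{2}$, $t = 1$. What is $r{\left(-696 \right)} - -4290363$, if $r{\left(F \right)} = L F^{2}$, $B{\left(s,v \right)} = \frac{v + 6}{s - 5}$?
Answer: $\frac{273050451}{25} \approx 1.0922 \cdot 10^{7}$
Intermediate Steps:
$m{\left(x \right)} = 1$ ($m{\left(x \right)} = 1^{2} = 1$)
$B{\left(s,v \right)} = \frac{6 + v}{-5 + s}$
$L = \frac{1369}{100}$ ($L = \left(\frac{6 + 1}{-5 - 5} - 3\right)^{2} = \left(\frac{1}{-10} \cdot 7 - 3\right)^{2} = \left(\left(- \frac{1}{10}\right) 7 - 3\right)^{2} = \left(- \frac{7}{10} - 3\right)^{2} = \left(- \frac{37}{10}\right)^{2} = \frac{1369}{100} \approx 13.69$)
$r{\left(F \right)} = \frac{1369 F^{2}}{100}$
$r{\left(-696 \right)} - -4290363 = \frac{1369 \left(-696\right)^{2}}{100} - -4290363 = \frac{1369}{100} \cdot 484416 + 4290363 = \frac{165791376}{25} + 4290363 = \frac{273050451}{25}$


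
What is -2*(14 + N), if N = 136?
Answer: -300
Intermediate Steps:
-2*(14 + N) = -2*(14 + 136) = -2*150 = -300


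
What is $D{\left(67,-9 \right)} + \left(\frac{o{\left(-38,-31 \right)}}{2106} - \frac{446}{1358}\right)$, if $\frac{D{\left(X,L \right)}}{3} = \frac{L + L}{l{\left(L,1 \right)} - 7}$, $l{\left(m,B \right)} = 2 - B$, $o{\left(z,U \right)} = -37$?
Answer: $\frac{12375005}{1429974} \approx 8.654$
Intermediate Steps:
$D{\left(X,L \right)} = - L$ ($D{\left(X,L \right)} = 3 \frac{L + L}{\left(2 - 1\right) - 7} = 3 \frac{2 L}{\left(2 - 1\right) - 7} = 3 \frac{2 L}{1 - 7} = 3 \frac{2 L}{-6} = 3 \cdot 2 L \left(- \frac{1}{6}\right) = 3 \left(- \frac{L}{3}\right) = - L$)
$D{\left(67,-9 \right)} + \left(\frac{o{\left(-38,-31 \right)}}{2106} - \frac{446}{1358}\right) = \left(-1\right) \left(-9\right) - \left(\frac{37}{2106} + \frac{223}{679}\right) = 9 - \frac{494761}{1429974} = \frac{12375005}{1429974}$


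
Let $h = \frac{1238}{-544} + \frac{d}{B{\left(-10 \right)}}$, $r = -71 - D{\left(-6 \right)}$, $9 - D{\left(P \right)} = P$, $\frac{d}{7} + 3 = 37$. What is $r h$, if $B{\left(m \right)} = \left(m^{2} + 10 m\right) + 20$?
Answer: $- \frac{562827}{680} \approx -827.69$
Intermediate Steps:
$d = 238$ ($d = -21 + 7 \cdot 37 = -21 + 259 = 238$)
$D{\left(P \right)} = 9 - P$
$B{\left(m \right)} = 20 + m^{2} + 10 m$
$r = -86$ ($r = -71 - \left(9 - -6\right) = -71 - \left(9 + 6\right) = -71 - 15 = -86$)
$h = \frac{13089}{1360}$ ($h = \frac{1238}{-544} + \frac{238}{20 + \left(-10\right)^{2} + 10 \left(-10\right)} = 1238 \left(- \frac{1}{544}\right) + \frac{238}{20 + 100 - 100} = - \frac{619}{272} + \frac{238}{20} = - \frac{619}{272} + 238 \cdot \frac{1}{20} = - \frac{619}{272} + \frac{119}{10} = \frac{13089}{1360} \approx 9.6243$)
$r h = \left(-86\right) \frac{13089}{1360} = - \frac{562827}{680}$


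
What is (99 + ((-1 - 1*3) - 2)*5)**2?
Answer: 4761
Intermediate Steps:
(99 + ((-1 - 1*3) - 2)*5)**2 = (99 + ((-1 - 3) - 2)*5)**2 = (99 + (-4 - 2)*5)**2 = (99 - 6*5)**2 = (99 - 30)**2 = 69**2 = 4761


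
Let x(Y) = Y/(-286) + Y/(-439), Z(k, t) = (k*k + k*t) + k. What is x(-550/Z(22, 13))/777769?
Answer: 18125/3515472324936 ≈ 5.1558e-9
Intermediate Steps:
Z(k, t) = k + k² + k*t (Z(k, t) = (k² + k*t) + k = k + k² + k*t)
x(Y) = -725*Y/125554 (x(Y) = Y*(-1/286) + Y*(-1/439) = -Y/286 - Y/439 = -725*Y/125554)
x(-550/Z(22, 13))/777769 = -(-18125)/(5707*(22*(1 + 22 + 13)))/777769 = -(-18125)/(5707*(22*36))*(1/777769) = -(-18125)/(5707*792)*(1/777769) = -725/125554*(-25/36)*(1/777769) = (18125/4519944)*(1/777769) = 18125/3515472324936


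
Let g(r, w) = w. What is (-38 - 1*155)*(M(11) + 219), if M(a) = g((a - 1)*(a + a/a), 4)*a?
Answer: -50759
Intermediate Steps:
M(a) = 4*a
(-38 - 1*155)*(M(11) + 219) = (-38 - 1*155)*(4*11 + 219) = (-38 - 155)*(44 + 219) = -193*263 = -50759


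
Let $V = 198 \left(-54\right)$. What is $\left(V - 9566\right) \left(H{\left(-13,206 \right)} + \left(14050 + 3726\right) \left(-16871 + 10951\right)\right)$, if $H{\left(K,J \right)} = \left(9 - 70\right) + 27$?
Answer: $2131829440132$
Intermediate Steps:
$H{\left(K,J \right)} = -34$ ($H{\left(K,J \right)} = -61 + 27 = -34$)
$V = -10692$
$\left(V - 9566\right) \left(H{\left(-13,206 \right)} + \left(14050 + 3726\right) \left(-16871 + 10951\right)\right) = \left(-10692 - 9566\right) \left(-34 + \left(14050 + 3726\right) \left(-16871 + 10951\right)\right) = - 20258 \left(-34 + 17776 \left(-5920\right)\right) = - 20258 \left(-34 - 105233920\right) = \left(-20258\right) \left(-105233954\right) = 2131829440132$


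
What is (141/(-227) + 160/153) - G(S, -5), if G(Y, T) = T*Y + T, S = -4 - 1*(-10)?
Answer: 1230332/34731 ≈ 35.425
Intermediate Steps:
S = 6 (S = -4 + 10 = 6)
G(Y, T) = T + T*Y
(141/(-227) + 160/153) - G(S, -5) = (141/(-227) + 160/153) - (-5)*(1 + 6) = (141*(-1/227) + 160*(1/153)) - (-5)*7 = (-141/227 + 160/153) - 1*(-35) = 14747/34731 + 35 = 1230332/34731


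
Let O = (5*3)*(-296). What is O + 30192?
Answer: 25752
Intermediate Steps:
O = -4440 (O = 15*(-296) = -4440)
O + 30192 = -4440 + 30192 = 25752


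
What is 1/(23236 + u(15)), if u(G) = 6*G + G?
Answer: 1/23341 ≈ 4.2843e-5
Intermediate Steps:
u(G) = 7*G
1/(23236 + u(15)) = 1/(23236 + 7*15) = 1/(23236 + 105) = 1/23341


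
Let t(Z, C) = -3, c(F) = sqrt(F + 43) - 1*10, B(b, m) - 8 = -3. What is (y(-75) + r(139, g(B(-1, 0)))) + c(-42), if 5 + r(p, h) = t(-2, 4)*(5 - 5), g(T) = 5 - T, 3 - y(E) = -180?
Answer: 169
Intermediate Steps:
B(b, m) = 5 (B(b, m) = 8 - 3 = 5)
y(E) = 183 (y(E) = 3 - 1*(-180) = 3 + 180 = 183)
c(F) = -10 + sqrt(43 + F) (c(F) = sqrt(43 + F) - 10 = -10 + sqrt(43 + F))
r(p, h) = -5 (r(p, h) = -5 - 3*(5 - 5) = -5 - 3*0 = -5 + 0 = -5)
(y(-75) + r(139, g(B(-1, 0)))) + c(-42) = (183 - 5) + (-10 + sqrt(43 - 42)) = 178 + (-10 + sqrt(1)) = 178 + (-10 + 1) = 178 - 9 = 169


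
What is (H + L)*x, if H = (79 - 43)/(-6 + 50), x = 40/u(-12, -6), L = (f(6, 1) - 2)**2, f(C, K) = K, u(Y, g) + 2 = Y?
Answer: -400/77 ≈ -5.1948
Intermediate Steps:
u(Y, g) = -2 + Y
L = 1 (L = (1 - 2)**2 = (-1)**2 = 1)
x = -20/7 (x = 40/(-2 - 12) = 40/(-14) = 40*(-1/14) = -20/7 ≈ -2.8571)
H = 9/11 (H = 36/44 = 36*(1/44) = 9/11 ≈ 0.81818)
(H + L)*x = (9/11 + 1)*(-20/7) = (20/11)*(-20/7) = -400/77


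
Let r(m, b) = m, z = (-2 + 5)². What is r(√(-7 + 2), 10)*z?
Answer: 9*I*√5 ≈ 20.125*I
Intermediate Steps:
z = 9 (z = 3² = 9)
r(√(-7 + 2), 10)*z = √(-7 + 2)*9 = √(-5)*9 = (I*√5)*9 = 9*I*√5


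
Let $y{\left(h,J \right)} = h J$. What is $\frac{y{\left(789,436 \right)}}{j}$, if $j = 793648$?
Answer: $\frac{86001}{198412} \approx 0.43345$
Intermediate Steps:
$y{\left(h,J \right)} = J h$
$\frac{y{\left(789,436 \right)}}{j} = \frac{436 \cdot 789}{793648} = 344004 \cdot \frac{1}{793648} = \frac{86001}{198412}$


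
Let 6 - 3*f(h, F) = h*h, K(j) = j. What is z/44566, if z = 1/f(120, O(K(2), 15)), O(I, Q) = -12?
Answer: -1/213827668 ≈ -4.6767e-9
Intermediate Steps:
f(h, F) = 2 - h²/3 (f(h, F) = 2 - h*h/3 = 2 - h²/3)
z = -1/4798 (z = 1/(2 - ⅓*120²) = 1/(2 - ⅓*14400) = 1/(2 - 4800) = 1/(-4798) = -1/4798 ≈ -0.00020842)
z/44566 = -1/4798/44566 = -1/4798*1/44566 = -1/213827668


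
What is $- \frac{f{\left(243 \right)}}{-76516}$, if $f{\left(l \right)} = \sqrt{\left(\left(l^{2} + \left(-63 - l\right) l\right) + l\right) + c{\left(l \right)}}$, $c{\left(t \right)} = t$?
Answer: $\frac{9 i \sqrt{183}}{76516} \approx 0.0015912 i$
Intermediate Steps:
$f{\left(l \right)} = \sqrt{l^{2} + 2 l + l \left(-63 - l\right)}$ ($f{\left(l \right)} = \sqrt{\left(\left(l^{2} + \left(-63 - l\right) l\right) + l\right) + l} = \sqrt{\left(\left(l^{2} + l \left(-63 - l\right)\right) + l\right) + l} = \sqrt{\left(l + l^{2} + l \left(-63 - l\right)\right) + l} = \sqrt{l^{2} + 2 l + l \left(-63 - l\right)}$)
$- \frac{f{\left(243 \right)}}{-76516} = - \frac{\sqrt{61} \sqrt{\left(-1\right) 243}}{-76516} = - \frac{\sqrt{61} \sqrt{-243} \left(-1\right)}{76516} = - \frac{\sqrt{61} \cdot 9 i \sqrt{3} \left(-1\right)}{76516} = - \frac{9 i \sqrt{183} \left(-1\right)}{76516} = - \frac{\left(-9\right) i \sqrt{183}}{76516} = \frac{9 i \sqrt{183}}{76516}$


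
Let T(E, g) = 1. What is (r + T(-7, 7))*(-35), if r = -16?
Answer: 525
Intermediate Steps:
(r + T(-7, 7))*(-35) = (-16 + 1)*(-35) = -15*(-35) = 525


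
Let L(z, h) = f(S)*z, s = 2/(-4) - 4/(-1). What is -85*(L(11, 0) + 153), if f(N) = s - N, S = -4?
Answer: -40035/2 ≈ -20018.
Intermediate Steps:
s = 7/2 (s = 2*(-1/4) - 4*(-1) = -1/2 + 4 = 7/2 ≈ 3.5000)
f(N) = 7/2 - N
L(z, h) = 15*z/2 (L(z, h) = (7/2 - 1*(-4))*z = (7/2 + 4)*z = 15*z/2)
-85*(L(11, 0) + 153) = -85*((15/2)*11 + 153) = -85*(165/2 + 153) = -85*471/2 = -40035/2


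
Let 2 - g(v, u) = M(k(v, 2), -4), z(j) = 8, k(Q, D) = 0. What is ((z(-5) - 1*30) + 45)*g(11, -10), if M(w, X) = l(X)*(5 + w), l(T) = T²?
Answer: -1794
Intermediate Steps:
M(w, X) = X²*(5 + w)
g(v, u) = -78 (g(v, u) = 2 - (-4)²*(5 + 0) = 2 - 16*5 = 2 - 1*80 = 2 - 80 = -78)
((z(-5) - 1*30) + 45)*g(11, -10) = ((8 - 1*30) + 45)*(-78) = ((8 - 30) + 45)*(-78) = (-22 + 45)*(-78) = 23*(-78) = -1794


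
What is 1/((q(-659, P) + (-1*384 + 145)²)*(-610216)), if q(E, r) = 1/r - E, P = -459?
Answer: -459/16183550130104 ≈ -2.8362e-11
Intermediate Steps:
1/((q(-659, P) + (-1*384 + 145)²)*(-610216)) = 1/(((1/(-459) - 1*(-659)) + (-1*384 + 145)²)*(-610216)) = -1/610216/((-1/459 + 659) + (-384 + 145)²) = -1/610216/(302480/459 + (-239)²) = -1/610216/(302480/459 + 57121) = -1/610216/(26521019/459) = (459/26521019)*(-1/610216) = -459/16183550130104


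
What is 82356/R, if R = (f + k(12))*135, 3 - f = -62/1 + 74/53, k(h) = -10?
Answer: 1454956/127845 ≈ 11.381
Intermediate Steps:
f = 3371/53 (f = 3 - (-62/1 + 74/53) = 3 - (-62*1 + 74*(1/53)) = 3 - (-62 + 74/53) = 3 - 1*(-3212/53) = 3 + 3212/53 = 3371/53 ≈ 63.604)
R = 383535/53 (R = (3371/53 - 10)*135 = (2841/53)*135 = 383535/53 ≈ 7236.5)
82356/R = 82356/(383535/53) = 82356*(53/383535) = 1454956/127845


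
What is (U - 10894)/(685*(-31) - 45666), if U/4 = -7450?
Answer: 40694/66901 ≈ 0.60827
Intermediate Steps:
U = -29800 (U = 4*(-7450) = -29800)
(U - 10894)/(685*(-31) - 45666) = (-29800 - 10894)/(685*(-31) - 45666) = -40694/(-21235 - 45666) = -40694/(-66901) = -40694*(-1/66901) = 40694/66901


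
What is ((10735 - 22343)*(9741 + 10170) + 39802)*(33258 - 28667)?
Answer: -1060920811826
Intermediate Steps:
((10735 - 22343)*(9741 + 10170) + 39802)*(33258 - 28667) = (-11608*19911 + 39802)*4591 = (-231126888 + 39802)*4591 = -231087086*4591 = -1060920811826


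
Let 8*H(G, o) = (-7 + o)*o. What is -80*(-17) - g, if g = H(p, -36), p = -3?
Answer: 2333/2 ≈ 1166.5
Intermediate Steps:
H(G, o) = o*(-7 + o)/8 (H(G, o) = ((-7 + o)*o)/8 = (o*(-7 + o))/8 = o*(-7 + o)/8)
g = 387/2 (g = (1/8)*(-36)*(-7 - 36) = (1/8)*(-36)*(-43) = 387/2 ≈ 193.50)
-80*(-17) - g = -80*(-17) - 1*387/2 = 1360 - 387/2 = 2333/2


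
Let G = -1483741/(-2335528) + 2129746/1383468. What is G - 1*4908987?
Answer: -3965389888303165493/807782062776 ≈ -4.9090e+6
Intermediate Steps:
G = 1756697402419/807782062776 (G = -1483741*(-1/2335528) + 2129746*(1/1383468) = 1483741/2335528 + 1064873/691734 = 1756697402419/807782062776 ≈ 2.1747)
G - 1*4908987 = 1756697402419/807782062776 - 1*4908987 = 1756697402419/807782062776 - 4908987 = -3965389888303165493/807782062776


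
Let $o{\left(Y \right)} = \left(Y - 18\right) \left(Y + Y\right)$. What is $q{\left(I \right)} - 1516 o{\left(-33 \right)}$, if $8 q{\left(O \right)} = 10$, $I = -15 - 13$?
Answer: $- \frac{20411419}{4} \approx -5.1029 \cdot 10^{6}$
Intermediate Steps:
$o{\left(Y \right)} = 2 Y \left(-18 + Y\right)$ ($o{\left(Y \right)} = \left(-18 + Y\right) 2 Y = 2 Y \left(-18 + Y\right)$)
$I = -28$ ($I = -15 - 13 = -28$)
$q{\left(O \right)} = \frac{5}{4}$ ($q{\left(O \right)} = \frac{1}{8} \cdot 10 = \frac{5}{4}$)
$q{\left(I \right)} - 1516 o{\left(-33 \right)} = \frac{5}{4} - 1516 \cdot 2 \left(-33\right) \left(-18 - 33\right) = \frac{5}{4} - 1516 \cdot 2 \left(-33\right) \left(-51\right) = \frac{5}{4} - 5102856 = - \frac{20411419}{4}$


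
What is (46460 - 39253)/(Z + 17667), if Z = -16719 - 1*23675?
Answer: -7207/22727 ≈ -0.31711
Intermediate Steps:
Z = -40394 (Z = -16719 - 23675 = -40394)
(46460 - 39253)/(Z + 17667) = (46460 - 39253)/(-40394 + 17667) = 7207/(-22727) = 7207*(-1/22727) = -7207/22727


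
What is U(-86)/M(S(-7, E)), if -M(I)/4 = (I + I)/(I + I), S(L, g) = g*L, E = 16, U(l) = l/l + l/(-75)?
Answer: -161/300 ≈ -0.53667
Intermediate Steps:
U(l) = 1 - l/75 (U(l) = 1 + l*(-1/75) = 1 - l/75)
S(L, g) = L*g
M(I) = -4 (M(I) = -4*(I + I)/(I + I) = -4*2*I/(2*I) = -4*2*I*1/(2*I) = -4*1 = -4)
U(-86)/M(S(-7, E)) = (1 - 1/75*(-86))/(-4) = (1 + 86/75)*(-¼) = (161/75)*(-¼) = -161/300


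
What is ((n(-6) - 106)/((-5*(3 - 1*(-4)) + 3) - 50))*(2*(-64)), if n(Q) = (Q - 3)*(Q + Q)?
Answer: 128/41 ≈ 3.1220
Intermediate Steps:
n(Q) = 2*Q*(-3 + Q) (n(Q) = (-3 + Q)*(2*Q) = 2*Q*(-3 + Q))
((n(-6) - 106)/((-5*(3 - 1*(-4)) + 3) - 50))*(2*(-64)) = ((2*(-6)*(-3 - 6) - 106)/((-5*(3 - 1*(-4)) + 3) - 50))*(2*(-64)) = ((2*(-6)*(-9) - 106)/((-5*(3 + 4) + 3) - 50))*(-128) = ((108 - 106)/((-5*7 + 3) - 50))*(-128) = (2/((-35 + 3) - 50))*(-128) = (2/(-32 - 50))*(-128) = (2/(-82))*(-128) = (2*(-1/82))*(-128) = -1/41*(-128) = 128/41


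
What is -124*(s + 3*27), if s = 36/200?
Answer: -251658/25 ≈ -10066.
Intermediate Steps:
s = 9/50 (s = 36*(1/200) = 9/50 ≈ 0.18000)
-124*(s + 3*27) = -124*(9/50 + 3*27) = -124*(9/50 + 81) = -124*4059/50 = -251658/25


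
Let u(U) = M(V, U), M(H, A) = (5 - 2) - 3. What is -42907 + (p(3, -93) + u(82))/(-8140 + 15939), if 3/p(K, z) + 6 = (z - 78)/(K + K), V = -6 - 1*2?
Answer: -7696528941/179377 ≈ -42907.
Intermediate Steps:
V = -8 (V = -6 - 2 = -8)
M(H, A) = 0 (M(H, A) = 3 - 3 = 0)
p(K, z) = 3/(-6 + (-78 + z)/(2*K)) (p(K, z) = 3/(-6 + (z - 78)/(K + K)) = 3/(-6 + (-78 + z)/((2*K))) = 3/(-6 + (-78 + z)*(1/(2*K))) = 3/(-6 + (-78 + z)/(2*K)))
u(U) = 0
-42907 + (p(3, -93) + u(82))/(-8140 + 15939) = -42907 + (6*3/(-78 - 93 - 12*3) + 0)/(-8140 + 15939) = -42907 + (6*3/(-78 - 93 - 36) + 0)/7799 = -42907 + (6*3/(-207) + 0)*(1/7799) = -42907 + (6*3*(-1/207) + 0)*(1/7799) = -42907 + (-2/23 + 0)*(1/7799) = -42907 - 2/23*1/7799 = -42907 - 2/179377 = -7696528941/179377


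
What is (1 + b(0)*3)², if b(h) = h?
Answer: 1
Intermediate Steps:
(1 + b(0)*3)² = (1 + 0*3)² = (1 + 0)² = 1² = 1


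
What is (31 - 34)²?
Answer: 9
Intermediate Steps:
(31 - 34)² = (-3)² = 9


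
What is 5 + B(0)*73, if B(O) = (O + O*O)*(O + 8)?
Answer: 5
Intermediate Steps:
B(O) = (8 + O)*(O + O²) (B(O) = (O + O²)*(8 + O) = (8 + O)*(O + O²))
5 + B(0)*73 = 5 + (0*(8 + 0² + 9*0))*73 = 5 + (0*(8 + 0 + 0))*73 = 5 + (0*8)*73 = 5 + 0*73 = 5 + 0 = 5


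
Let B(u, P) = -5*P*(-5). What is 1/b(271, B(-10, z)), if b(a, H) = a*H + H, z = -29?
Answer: -1/197200 ≈ -5.0710e-6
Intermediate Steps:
B(u, P) = 25*P
b(a, H) = H + H*a (b(a, H) = H*a + H = H + H*a)
1/b(271, B(-10, z)) = 1/((25*(-29))*(1 + 271)) = 1/(-725*272) = 1/(-197200) = -1/197200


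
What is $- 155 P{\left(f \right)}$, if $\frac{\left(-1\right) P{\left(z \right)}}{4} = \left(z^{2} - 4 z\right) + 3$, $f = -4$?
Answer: $21700$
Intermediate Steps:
$P{\left(z \right)} = -12 - 4 z^{2} + 16 z$ ($P{\left(z \right)} = - 4 \left(\left(z^{2} - 4 z\right) + 3\right) = - 4 \left(3 + z^{2} - 4 z\right) = -12 - 4 z^{2} + 16 z$)
$- 155 P{\left(f \right)} = - 155 \left(-12 - 4 \left(-4\right)^{2} + 16 \left(-4\right)\right) = - 155 \left(-12 - 64 - 64\right) = \left(-155\right) \left(-140\right) = 21700$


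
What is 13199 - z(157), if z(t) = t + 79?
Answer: 12963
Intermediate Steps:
z(t) = 79 + t
13199 - z(157) = 13199 - (79 + 157) = 13199 - 1*236 = 13199 - 236 = 12963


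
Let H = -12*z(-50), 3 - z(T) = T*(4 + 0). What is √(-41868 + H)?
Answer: 4*I*√2769 ≈ 210.49*I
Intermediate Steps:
z(T) = 3 - 4*T (z(T) = 3 - T*(4 + 0) = 3 - T*4 = 3 - 4*T)
H = -2436 (H = -12*(3 - 4*(-50)) = -12*(3 + 200) = -12*203 = -2436)
√(-41868 + H) = √(-41868 - 2436) = √(-44304) = 4*I*√2769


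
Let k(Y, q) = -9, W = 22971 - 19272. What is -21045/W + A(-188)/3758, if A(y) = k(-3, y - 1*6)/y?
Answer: -4956114463/871119432 ≈ -5.6894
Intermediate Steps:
W = 3699
A(y) = -9/y
-21045/W + A(-188)/3758 = -21045/3699 - 9/(-188)/3758 = -21045*1/3699 - 9*(-1/188)*(1/3758) = -7015/1233 + (9/188)*(1/3758) = -7015/1233 + 9/706504 = -4956114463/871119432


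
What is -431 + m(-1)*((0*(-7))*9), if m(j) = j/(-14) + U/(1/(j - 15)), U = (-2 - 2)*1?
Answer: -431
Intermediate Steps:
U = -4 (U = -4*1 = -4)
m(j) = 60 - 57*j/14 (m(j) = j/(-14) - (-60 + 4*j) = j*(-1/14) - (-60 + 4*j) = -j/14 - 4*(-15 + j) = -j/14 + (60 - 4*j) = 60 - 57*j/14)
-431 + m(-1)*((0*(-7))*9) = -431 + (60 - 57/14*(-1))*((0*(-7))*9) = -431 + (60 + 57/14)*(0*9) = -431 + (897/14)*0 = -431 + 0 = -431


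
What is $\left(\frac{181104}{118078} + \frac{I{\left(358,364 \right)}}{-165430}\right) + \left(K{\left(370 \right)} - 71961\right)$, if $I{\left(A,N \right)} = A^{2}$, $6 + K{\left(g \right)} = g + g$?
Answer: $- \frac{347827000434413}{4883410885} \approx -71226.0$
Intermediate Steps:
$K{\left(g \right)} = -6 + 2 g$ ($K{\left(g \right)} = -6 + \left(g + g\right) = -6 + 2 g$)
$\left(\frac{181104}{118078} + \frac{I{\left(358,364 \right)}}{-165430}\right) + \left(K{\left(370 \right)} - 71961\right) = \left(\frac{181104}{118078} + \frac{358^{2}}{-165430}\right) + \left(\left(-6 + 2 \cdot 370\right) - 71961\right) = \left(181104 \cdot \frac{1}{118078} + 128164 \left(- \frac{1}{165430}\right)\right) + \left(\left(-6 + 740\right) - 71961\right) = \left(\frac{90552}{59039} - \frac{64082}{82715}\right) + \left(734 - 71961\right) = \frac{3706671482}{4883410885} - 71227 = - \frac{347827000434413}{4883410885}$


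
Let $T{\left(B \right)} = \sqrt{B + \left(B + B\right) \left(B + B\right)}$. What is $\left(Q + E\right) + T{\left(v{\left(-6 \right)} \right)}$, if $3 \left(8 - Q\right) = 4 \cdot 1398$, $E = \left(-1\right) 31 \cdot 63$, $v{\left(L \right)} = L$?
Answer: $-3809 + \sqrt{138} \approx -3797.3$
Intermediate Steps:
$T{\left(B \right)} = \sqrt{B + 4 B^{2}}$ ($T{\left(B \right)} = \sqrt{B + 2 B 2 B} = \sqrt{B + 4 B^{2}}$)
$E = -1953$ ($E = \left(-31\right) 63 = -1953$)
$Q = -1856$ ($Q = 8 - \frac{4 \cdot 1398}{3} = 8 - 1864 = -1856$)
$\left(Q + E\right) + T{\left(v{\left(-6 \right)} \right)} = \left(-1856 - 1953\right) + \sqrt{- 6 \left(1 + 4 \left(-6\right)\right)} = -3809 + \sqrt{- 6 \left(1 - 24\right)} = -3809 + \sqrt{\left(-6\right) \left(-23\right)} = -3809 + \sqrt{138}$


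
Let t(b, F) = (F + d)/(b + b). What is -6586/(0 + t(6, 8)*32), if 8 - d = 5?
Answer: -9879/44 ≈ -224.52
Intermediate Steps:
d = 3 (d = 8 - 1*5 = 8 - 5 = 3)
t(b, F) = (3 + F)/(2*b) (t(b, F) = (F + 3)/(b + b) = (3 + F)/((2*b)) = (3 + F)*(1/(2*b)) = (3 + F)/(2*b))
-6586/(0 + t(6, 8)*32) = -6586/(0 + ((1/2)*(3 + 8)/6)*32) = -6586/(0 + ((1/2)*(1/6)*11)*32) = -6586/(0 + (11/12)*32) = -6586/(0 + 88/3) = -6586/88/3 = -6586*3/88 = -9879/44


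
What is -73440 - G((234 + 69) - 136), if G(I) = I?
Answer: -73607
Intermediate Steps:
-73440 - G((234 + 69) - 136) = -73440 - ((234 + 69) - 136) = -73440 - (303 - 136) = -73440 - 1*167 = -73440 - 167 = -73607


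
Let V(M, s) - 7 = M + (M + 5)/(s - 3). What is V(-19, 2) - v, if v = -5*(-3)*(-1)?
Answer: 17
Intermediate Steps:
v = -15 (v = 15*(-1) = -15)
V(M, s) = 7 + M + (5 + M)/(-3 + s) (V(M, s) = 7 + (M + (M + 5)/(s - 3)) = 7 + (M + (5 + M)/(-3 + s)) = 7 + M + (5 + M)/(-3 + s))
V(-19, 2) - v = (-16 - 2*(-19) + 7*2 - 19*2)/(-3 + 2) - 1*(-15) = (-16 + 38 + 14 - 38)/(-1) + 15 = -1*(-2) + 15 = 2 + 15 = 17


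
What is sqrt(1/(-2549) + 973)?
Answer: 4*sqrt(395123039)/2549 ≈ 31.193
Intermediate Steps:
sqrt(1/(-2549) + 973) = sqrt(-1/2549 + 973) = sqrt(2480176/2549) = 4*sqrt(395123039)/2549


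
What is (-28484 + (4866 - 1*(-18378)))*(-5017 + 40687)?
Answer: -186910800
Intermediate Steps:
(-28484 + (4866 - 1*(-18378)))*(-5017 + 40687) = (-28484 + (4866 + 18378))*35670 = (-28484 + 23244)*35670 = -5240*35670 = -186910800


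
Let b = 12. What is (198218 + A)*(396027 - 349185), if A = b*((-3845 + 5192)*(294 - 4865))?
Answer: -3451666408692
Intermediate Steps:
A = -73885644 (A = 12*((-3845 + 5192)*(294 - 4865)) = 12*(1347*(-4571)) = 12*(-6157137) = -73885644)
(198218 + A)*(396027 - 349185) = (198218 - 73885644)*(396027 - 349185) = -73687426*46842 = -3451666408692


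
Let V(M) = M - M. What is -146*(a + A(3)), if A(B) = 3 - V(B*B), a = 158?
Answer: -23506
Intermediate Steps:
V(M) = 0
A(B) = 3 (A(B) = 3 - 1*0 = 3 + 0 = 3)
-146*(a + A(3)) = -146*(158 + 3) = -146*161 = -23506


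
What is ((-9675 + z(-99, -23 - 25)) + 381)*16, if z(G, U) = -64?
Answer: -149728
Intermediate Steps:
((-9675 + z(-99, -23 - 25)) + 381)*16 = ((-9675 - 64) + 381)*16 = (-9739 + 381)*16 = -9358*16 = -149728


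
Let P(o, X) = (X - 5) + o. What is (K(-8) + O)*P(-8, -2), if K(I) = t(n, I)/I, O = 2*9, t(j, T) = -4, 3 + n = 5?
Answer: -555/2 ≈ -277.50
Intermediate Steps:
n = 2 (n = -3 + 5 = 2)
P(o, X) = -5 + X + o (P(o, X) = (-5 + X) + o = -5 + X + o)
O = 18
K(I) = -4/I
(K(-8) + O)*P(-8, -2) = (-4/(-8) + 18)*(-5 - 2 - 8) = (-4*(-⅛) + 18)*(-15) = (½ + 18)*(-15) = (37/2)*(-15) = -555/2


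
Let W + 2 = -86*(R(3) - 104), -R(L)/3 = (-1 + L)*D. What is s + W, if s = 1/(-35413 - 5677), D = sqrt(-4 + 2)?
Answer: 367426779/41090 + 516*I*sqrt(2) ≈ 8942.0 + 729.73*I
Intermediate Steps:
D = I*sqrt(2) (D = sqrt(-2) = I*sqrt(2) ≈ 1.4142*I)
R(L) = -3*I*sqrt(2)*(-1 + L) (R(L) = -3*(-1 + L)*I*sqrt(2) = -3*I*sqrt(2)*(-1 + L))
s = -1/41090 (s = 1/(-41090) = -1/41090 ≈ -2.4337e-5)
W = 8942 + 516*I*sqrt(2) (W = -2 - 86*(3*I*sqrt(2)*(1 - 1*3) - 104) = -2 - 86*(3*I*sqrt(2)*(1 - 3) - 104) = -2 - 86*(3*I*sqrt(2)*(-2) - 104) = -2 - 86*(-6*I*sqrt(2) - 104) = -2 - 86*(-104 - 6*I*sqrt(2)) = -2 + (8944 + 516*I*sqrt(2)) = 8942 + 516*I*sqrt(2) ≈ 8942.0 + 729.73*I)
s + W = -1/41090 + (8942 + 516*I*sqrt(2)) = 367426779/41090 + 516*I*sqrt(2)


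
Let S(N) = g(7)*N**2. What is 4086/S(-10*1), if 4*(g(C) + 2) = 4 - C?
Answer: -4086/275 ≈ -14.858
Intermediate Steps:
g(C) = -1 - C/4 (g(C) = -2 + (4 - C)/4 = -2 + (1 - C/4) = -1 - C/4)
S(N) = -11*N**2/4 (S(N) = (-1 - 1/4*7)*N**2 = (-1 - 7/4)*N**2 = -11*N**2/4)
4086/S(-10*1) = 4086/((-11*(-10*1)**2/4)) = 4086/((-11/4*(-10)**2)) = 4086/((-11/4*100)) = 4086/(-275) = 4086*(-1/275) = -4086/275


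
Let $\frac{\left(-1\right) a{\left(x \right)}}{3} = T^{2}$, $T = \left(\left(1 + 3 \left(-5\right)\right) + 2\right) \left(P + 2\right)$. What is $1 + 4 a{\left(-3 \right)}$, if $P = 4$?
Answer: $-62207$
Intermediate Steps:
$T = -72$ ($T = \left(\left(1 + 3 \left(-5\right)\right) + 2\right) \left(4 + 2\right) = \left(\left(1 - 15\right) + 2\right) 6 = \left(-14 + 2\right) 6 = \left(-12\right) 6 = -72$)
$a{\left(x \right)} = -15552$ ($a{\left(x \right)} = - 3 \left(-72\right)^{2} = \left(-3\right) 5184 = -15552$)
$1 + 4 a{\left(-3 \right)} = 1 + 4 \left(-15552\right) = 1 - 62208 = -62207$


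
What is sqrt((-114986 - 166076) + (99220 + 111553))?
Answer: I*sqrt(70289) ≈ 265.12*I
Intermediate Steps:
sqrt((-114986 - 166076) + (99220 + 111553)) = sqrt(-281062 + 210773) = sqrt(-70289) = I*sqrt(70289)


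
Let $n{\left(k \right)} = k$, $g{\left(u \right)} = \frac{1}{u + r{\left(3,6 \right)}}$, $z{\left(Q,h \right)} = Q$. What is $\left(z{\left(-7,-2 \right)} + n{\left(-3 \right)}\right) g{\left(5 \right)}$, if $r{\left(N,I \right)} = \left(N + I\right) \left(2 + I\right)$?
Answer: $- \frac{10}{77} \approx -0.12987$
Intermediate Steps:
$r{\left(N,I \right)} = \left(2 + I\right) \left(I + N\right)$ ($r{\left(N,I \right)} = \left(I + N\right) \left(2 + I\right) = \left(2 + I\right) \left(I + N\right)$)
$g{\left(u \right)} = \frac{1}{72 + u}$ ($g{\left(u \right)} = \frac{1}{u + \left(6^{2} + 2 \cdot 6 + 2 \cdot 3 + 6 \cdot 3\right)} = \frac{1}{u + \left(36 + 12 + 6 + 18\right)} = \frac{1}{u + 72} = \frac{1}{72 + u}$)
$\left(z{\left(-7,-2 \right)} + n{\left(-3 \right)}\right) g{\left(5 \right)} = \frac{-7 - 3}{72 + 5} = - \frac{10}{77}$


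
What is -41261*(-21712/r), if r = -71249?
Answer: -895858832/71249 ≈ -12574.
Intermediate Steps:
-41261*(-21712/r) = -41261/((-71249/(-21712))) = -41261/((-71249*(-1/21712))) = -41261/71249/21712 = -41261*21712/71249 = -895858832/71249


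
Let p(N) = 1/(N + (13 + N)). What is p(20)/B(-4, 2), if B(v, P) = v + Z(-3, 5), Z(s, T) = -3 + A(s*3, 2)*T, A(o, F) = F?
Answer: 1/159 ≈ 0.0062893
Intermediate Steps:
Z(s, T) = -3 + 2*T
B(v, P) = 7 + v (B(v, P) = v + (-3 + 2*5) = v + (-3 + 10) = v + 7 = 7 + v)
p(N) = 1/(13 + 2*N)
p(20)/B(-4, 2) = 1/((13 + 2*20)*(7 - 4)) = 1/((13 + 40)*3) = (1/3)/53 = (1/53)*(1/3) = 1/159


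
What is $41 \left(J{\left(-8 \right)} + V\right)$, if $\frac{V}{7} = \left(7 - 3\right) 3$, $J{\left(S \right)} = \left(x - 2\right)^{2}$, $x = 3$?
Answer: $3485$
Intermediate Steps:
$J{\left(S \right)} = 1$ ($J{\left(S \right)} = \left(3 - 2\right)^{2} = 1^{2} = 1$)
$V = 84$ ($V = 7 \left(7 - 3\right) 3 = 7 \cdot 4 \cdot 3 = 7 \cdot 12 = 84$)
$41 \left(J{\left(-8 \right)} + V\right) = 41 \left(1 + 84\right) = 41 \cdot 85 = 3485$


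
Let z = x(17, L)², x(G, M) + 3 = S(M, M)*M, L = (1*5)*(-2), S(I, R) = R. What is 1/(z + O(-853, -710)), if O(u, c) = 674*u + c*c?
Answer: -1/61413 ≈ -1.6283e-5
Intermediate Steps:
O(u, c) = c² + 674*u (O(u, c) = 674*u + c² = c² + 674*u)
L = -10 (L = 5*(-2) = -10)
x(G, M) = -3 + M² (x(G, M) = -3 + M*M = -3 + M²)
z = 9409 (z = (-3 + (-10)²)² = (-3 + 100)² = 97² = 9409)
1/(z + O(-853, -710)) = 1/(9409 + ((-710)² + 674*(-853))) = 1/(9409 + (504100 - 574922)) = 1/(9409 - 70822) = 1/(-61413) = -1/61413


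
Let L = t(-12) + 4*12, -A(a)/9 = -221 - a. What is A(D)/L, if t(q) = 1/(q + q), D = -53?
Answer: 36288/1151 ≈ 31.527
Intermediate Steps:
t(q) = 1/(2*q)
A(a) = 1989 + 9*a (A(a) = -9*(-221 - a) = 1989 + 9*a)
L = 1151/24 (L = (½)/(-12) + 4*12 = (½)*(-1/12) + 48 = -1/24 + 48 = 1151/24 ≈ 47.958)
A(D)/L = (1989 + 9*(-53))/(1151/24) = (1989 - 477)*(24/1151) = 1512*(24/1151) = 36288/1151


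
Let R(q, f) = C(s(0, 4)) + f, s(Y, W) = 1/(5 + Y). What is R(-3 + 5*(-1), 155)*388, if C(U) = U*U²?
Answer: 7517888/125 ≈ 60143.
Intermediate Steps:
C(U) = U³
R(q, f) = 1/125 + f (R(q, f) = (1/(5 + 0))³ + f = (1/5)³ + f = (⅕)³ + f = 1/125 + f)
R(-3 + 5*(-1), 155)*388 = (1/125 + 155)*388 = (19376/125)*388 = 7517888/125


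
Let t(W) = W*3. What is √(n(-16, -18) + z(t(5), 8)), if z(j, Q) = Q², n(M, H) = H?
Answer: √46 ≈ 6.7823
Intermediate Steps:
t(W) = 3*W
√(n(-16, -18) + z(t(5), 8)) = √(-18 + 8²) = √(-18 + 64) = √46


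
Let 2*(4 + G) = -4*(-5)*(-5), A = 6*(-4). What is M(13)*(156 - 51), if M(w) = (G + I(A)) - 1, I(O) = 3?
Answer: -5460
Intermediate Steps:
A = -24
G = -54 (G = -4 + (-4*(-5)*(-5))/2 = -4 + (20*(-5))/2 = -4 + (1/2)*(-100) = -4 - 50 = -54)
M(w) = -52 (M(w) = (-54 + 3) - 1 = -51 - 1 = -52)
M(13)*(156 - 51) = -52*(156 - 51) = -52*105 = -5460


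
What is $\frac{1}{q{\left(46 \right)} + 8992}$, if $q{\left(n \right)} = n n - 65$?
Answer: $\frac{1}{11043} \approx 9.0555 \cdot 10^{-5}$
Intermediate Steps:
$q{\left(n \right)} = -65 + n^{2}$ ($q{\left(n \right)} = n^{2} - 65 = -65 + n^{2}$)
$\frac{1}{q{\left(46 \right)} + 8992} = \frac{1}{\left(-65 + 46^{2}\right) + 8992} = \frac{1}{\left(-65 + 2116\right) + 8992} = \frac{1}{2051 + 8992} = \frac{1}{11043}$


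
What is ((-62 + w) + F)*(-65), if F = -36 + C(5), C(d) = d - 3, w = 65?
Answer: 2015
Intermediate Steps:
C(d) = -3 + d
F = -34 (F = -36 + (-3 + 5) = -36 + 2 = -34)
((-62 + w) + F)*(-65) = ((-62 + 65) - 34)*(-65) = (3 - 34)*(-65) = -31*(-65) = 2015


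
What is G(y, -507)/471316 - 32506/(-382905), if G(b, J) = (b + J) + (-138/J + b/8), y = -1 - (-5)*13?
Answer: 2561049396979/30499303753620 ≈ 0.083971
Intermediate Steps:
y = 64 (y = -1 - 5*(-13) = -1 + 65 = 64)
G(b, J) = J - 138/J + 9*b/8 (G(b, J) = (J + b) + (-138/J + b*(1/8)) = (J + b) + (-138/J + b/8) = J - 138/J + 9*b/8)
G(y, -507)/471316 - 32506/(-382905) = (-507 - 138/(-507) + (9/8)*64)/471316 - 32506/(-382905) = (-507 - 138*(-1/507) + 72)*(1/471316) - 32506*(-1/382905) = (-507 + 46/169 + 72)*(1/471316) + 32506/382905 = -73469/169*1/471316 + 32506/382905 = -73469/79652404 + 32506/382905 = 2561049396979/30499303753620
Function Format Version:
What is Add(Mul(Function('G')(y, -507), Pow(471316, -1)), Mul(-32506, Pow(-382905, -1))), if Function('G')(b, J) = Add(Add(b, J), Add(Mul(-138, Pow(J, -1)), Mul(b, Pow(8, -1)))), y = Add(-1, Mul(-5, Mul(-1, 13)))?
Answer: Rational(2561049396979, 30499303753620) ≈ 0.083971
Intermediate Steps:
y = 64 (y = Add(-1, Mul(-5, -13)) = Add(-1, 65) = 64)
Function('G')(b, J) = Add(J, Mul(-138, Pow(J, -1)), Mul(Rational(9, 8), b)) (Function('G')(b, J) = Add(Add(J, b), Add(Mul(-138, Pow(J, -1)), Mul(b, Rational(1, 8)))) = Add(Add(J, b), Add(Mul(-138, Pow(J, -1)), Mul(Rational(1, 8), b))) = Add(J, Mul(-138, Pow(J, -1)), Mul(Rational(9, 8), b)))
Add(Mul(Function('G')(y, -507), Pow(471316, -1)), Mul(-32506, Pow(-382905, -1))) = Add(Mul(Add(-507, Mul(-138, Pow(-507, -1)), Mul(Rational(9, 8), 64)), Pow(471316, -1)), Mul(-32506, Pow(-382905, -1))) = Add(Mul(Add(-507, Mul(-138, Rational(-1, 507)), 72), Rational(1, 471316)), Mul(-32506, Rational(-1, 382905))) = Add(Mul(Add(-507, Rational(46, 169), 72), Rational(1, 471316)), Rational(32506, 382905)) = Add(Mul(Rational(-73469, 169), Rational(1, 471316)), Rational(32506, 382905)) = Add(Rational(-73469, 79652404), Rational(32506, 382905)) = Rational(2561049396979, 30499303753620)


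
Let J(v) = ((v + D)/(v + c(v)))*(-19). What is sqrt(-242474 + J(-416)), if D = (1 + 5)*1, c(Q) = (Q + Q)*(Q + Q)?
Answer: I*sqrt(1813244389911019)/86476 ≈ 492.42*I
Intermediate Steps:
c(Q) = 4*Q**2 (c(Q) = (2*Q)*(2*Q) = 4*Q**2)
D = 6 (D = 6*1 = 6)
J(v) = -19*(6 + v)/(v + 4*v**2) (J(v) = ((v + 6)/(v + 4*v**2))*(-19) = ((6 + v)/(v + 4*v**2))*(-19) = -19*(6 + v)/(v + 4*v**2))
sqrt(-242474 + J(-416)) = sqrt(-242474 + 19*(-6 - 1*(-416))/(-416*(1 + 4*(-416)))) = sqrt(-242474 + 19*(-1/416)*(-6 + 416)/(1 - 1664)) = sqrt(-242474 + 19*(-1/416)*410/(-1663)) = sqrt(-242474 + 19*(-1/416)*(-1/1663)*410) = sqrt(-242474 + 3895/345904) = sqrt(-83872722601/345904) = I*sqrt(1813244389911019)/86476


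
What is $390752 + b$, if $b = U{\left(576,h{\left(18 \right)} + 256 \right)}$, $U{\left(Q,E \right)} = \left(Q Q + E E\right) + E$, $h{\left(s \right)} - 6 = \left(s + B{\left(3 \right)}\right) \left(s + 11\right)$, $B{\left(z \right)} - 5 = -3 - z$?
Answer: $1293308$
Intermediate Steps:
$B{\left(z \right)} = 2 - z$ ($B{\left(z \right)} = 5 - \left(3 + z\right) = 2 - z$)
$h{\left(s \right)} = 6 + \left(-1 + s\right) \left(11 + s\right)$ ($h{\left(s \right)} = 6 + \left(s + \left(2 - 3\right)\right) \left(s + 11\right) = 6 + \left(s + \left(2 - 3\right)\right) \left(11 + s\right) = 6 + \left(s - 1\right) \left(11 + s\right) = 6 + \left(-1 + s\right) \left(11 + s\right)$)
$U{\left(Q,E \right)} = E + E^{2} + Q^{2}$ ($U{\left(Q,E \right)} = \left(Q^{2} + E^{2}\right) + E = \left(E^{2} + Q^{2}\right) + E = E + E^{2} + Q^{2}$)
$b = 902556$ ($b = \left(\left(-5 + 18^{2} + 10 \cdot 18\right) + 256\right) + \left(\left(-5 + 18^{2} + 10 \cdot 18\right) + 256\right)^{2} + 576^{2} = \left(\left(-5 + 324 + 180\right) + 256\right) + \left(\left(-5 + 324 + 180\right) + 256\right)^{2} + 331776 = \left(499 + 256\right) + \left(499 + 256\right)^{2} + 331776 = 755 + 755^{2} + 331776 = 755 + 570025 + 331776 = 902556$)
$390752 + b = 390752 + 902556 = 1293308$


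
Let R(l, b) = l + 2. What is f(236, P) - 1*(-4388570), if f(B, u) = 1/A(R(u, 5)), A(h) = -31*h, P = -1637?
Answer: 222434670451/50685 ≈ 4.3886e+6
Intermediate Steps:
R(l, b) = 2 + l
f(B, u) = 1/(-62 - 31*u) (f(B, u) = 1/(-31*(2 + u)) = 1/(-62 - 31*u))
f(236, P) - 1*(-4388570) = 1/(31*(-2 - 1*(-1637))) - 1*(-4388570) = 1/(31*(-2 + 1637)) + 4388570 = (1/31)/1635 + 4388570 = (1/31)*(1/1635) + 4388570 = 1/50685 + 4388570 = 222434670451/50685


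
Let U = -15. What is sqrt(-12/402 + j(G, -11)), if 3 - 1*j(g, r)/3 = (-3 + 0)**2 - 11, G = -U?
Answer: sqrt(67201)/67 ≈ 3.8691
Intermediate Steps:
G = 15 (G = -1*(-15) = 15)
j(g, r) = 15 (j(g, r) = 9 - 3*((-3 + 0)**2 - 11) = 9 - 3*((-3)**2 - 11) = 9 - 3*(9 - 11) = 9 - 3*(-2) = 9 + 6 = 15)
sqrt(-12/402 + j(G, -11)) = sqrt(-12/402 + 15) = sqrt(-12*1/402 + 15) = sqrt(-2/67 + 15) = sqrt(1003/67) = sqrt(67201)/67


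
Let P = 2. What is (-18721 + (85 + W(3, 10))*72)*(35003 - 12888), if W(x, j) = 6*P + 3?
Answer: -254786915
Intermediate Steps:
W(x, j) = 15 (W(x, j) = 6*2 + 3 = 12 + 3 = 15)
(-18721 + (85 + W(3, 10))*72)*(35003 - 12888) = (-18721 + (85 + 15)*72)*(35003 - 12888) = (-18721 + 100*72)*22115 = (-18721 + 7200)*22115 = -11521*22115 = -254786915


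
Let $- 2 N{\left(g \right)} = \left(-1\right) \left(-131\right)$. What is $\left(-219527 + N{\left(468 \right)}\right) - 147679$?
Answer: $- \frac{734543}{2} \approx -3.6727 \cdot 10^{5}$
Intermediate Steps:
$N{\left(g \right)} = - \frac{131}{2}$ ($N{\left(g \right)} = - \frac{\left(-1\right) \left(-131\right)}{2} = \left(- \frac{1}{2}\right) 131 = - \frac{131}{2}$)
$\left(-219527 + N{\left(468 \right)}\right) - 147679 = \left(-219527 - \frac{131}{2}\right) - 147679 = - \frac{439185}{2} - 147679 = - \frac{734543}{2}$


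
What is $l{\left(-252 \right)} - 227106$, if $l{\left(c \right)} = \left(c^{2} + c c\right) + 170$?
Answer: $-99928$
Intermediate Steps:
$l{\left(c \right)} = 170 + 2 c^{2}$ ($l{\left(c \right)} = \left(c^{2} + c^{2}\right) + 170 = 2 c^{2} + 170 = 170 + 2 c^{2}$)
$l{\left(-252 \right)} - 227106 = \left(170 + 2 \left(-252\right)^{2}\right) - 227106 = \left(170 + 2 \cdot 63504\right) - 227106 = \left(170 + 127008\right) - 227106 = 127178 - 227106 = -99928$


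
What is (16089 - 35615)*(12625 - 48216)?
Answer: 694949866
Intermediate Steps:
(16089 - 35615)*(12625 - 48216) = -19526*(-35591) = 694949866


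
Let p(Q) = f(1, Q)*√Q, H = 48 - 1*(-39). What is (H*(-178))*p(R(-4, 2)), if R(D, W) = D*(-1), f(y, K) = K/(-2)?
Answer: 61944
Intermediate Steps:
f(y, K) = -K/2 (f(y, K) = K*(-½) = -K/2)
H = 87 (H = 48 + 39 = 87)
R(D, W) = -D
p(Q) = -Q^(3/2)/2 (p(Q) = (-Q/2)*√Q = -Q^(3/2)/2)
(H*(-178))*p(R(-4, 2)) = (87*(-178))*(-4^(3/2)/2) = -(-7743)*4^(3/2) = -(-7743)*8 = -15486*(-4) = 61944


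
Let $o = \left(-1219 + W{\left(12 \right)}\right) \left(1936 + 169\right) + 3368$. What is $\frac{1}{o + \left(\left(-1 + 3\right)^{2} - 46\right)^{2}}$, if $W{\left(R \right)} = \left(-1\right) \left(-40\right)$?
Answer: $- \frac{1}{2476663} \approx -4.0377 \cdot 10^{-7}$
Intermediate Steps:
$W{\left(R \right)} = 40$
$o = -2478427$ ($o = \left(-1219 + 40\right) \left(1936 + 169\right) + 3368 = \left(-1179\right) 2105 + 3368 = -2481795 + 3368 = -2478427$)
$\frac{1}{o + \left(\left(-1 + 3\right)^{2} - 46\right)^{2}} = \frac{1}{-2478427 + \left(\left(-1 + 3\right)^{2} - 46\right)^{2}} = \frac{1}{-2478427 + \left(2^{2} - 46\right)^{2}} = \frac{1}{-2478427 + \left(4 - 46\right)^{2}} = \frac{1}{-2478427 + \left(-42\right)^{2}} = \frac{1}{-2478427 + 1764} = \frac{1}{-2476663} = - \frac{1}{2476663}$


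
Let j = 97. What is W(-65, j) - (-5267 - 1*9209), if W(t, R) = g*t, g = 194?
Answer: 1866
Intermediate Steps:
W(t, R) = 194*t
W(-65, j) - (-5267 - 1*9209) = 194*(-65) - (-5267 - 1*9209) = -12610 - (-5267 - 9209) = -12610 - 1*(-14476) = -12610 + 14476 = 1866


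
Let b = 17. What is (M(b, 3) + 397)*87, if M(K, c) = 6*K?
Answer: 43413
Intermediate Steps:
(M(b, 3) + 397)*87 = (6*17 + 397)*87 = (102 + 397)*87 = 499*87 = 43413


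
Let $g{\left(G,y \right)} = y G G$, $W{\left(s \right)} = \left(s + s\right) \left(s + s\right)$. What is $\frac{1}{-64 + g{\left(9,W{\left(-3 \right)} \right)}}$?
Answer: $\frac{1}{2852} \approx 0.00035063$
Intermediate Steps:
$W{\left(s \right)} = 4 s^{2}$ ($W{\left(s \right)} = 2 s 2 s = 4 s^{2}$)
$g{\left(G,y \right)} = y G^{2}$ ($g{\left(G,y \right)} = G y G = y G^{2}$)
$\frac{1}{-64 + g{\left(9,W{\left(-3 \right)} \right)}} = \frac{1}{-64 + 4 \left(-3\right)^{2} \cdot 9^{2}} = \frac{1}{-64 + 4 \cdot 9 \cdot 81} = \frac{1}{-64 + 36 \cdot 81} = \frac{1}{-64 + 2916} = \frac{1}{2852}$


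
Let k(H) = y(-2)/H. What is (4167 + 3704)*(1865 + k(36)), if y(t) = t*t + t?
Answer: 264237341/18 ≈ 1.4680e+7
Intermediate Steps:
y(t) = t + t**2 (y(t) = t**2 + t = t + t**2)
k(H) = 2/H (k(H) = (-2*(1 - 2))/H = (-2*(-1))/H = 2/H)
(4167 + 3704)*(1865 + k(36)) = (4167 + 3704)*(1865 + 2/36) = 7871*(1865 + 2*(1/36)) = 7871*(1865 + 1/18) = 7871*(33571/18) = 264237341/18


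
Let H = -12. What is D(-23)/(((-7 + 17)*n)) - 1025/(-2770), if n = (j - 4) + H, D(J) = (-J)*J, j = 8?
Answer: 154733/22160 ≈ 6.9825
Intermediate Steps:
D(J) = -J²
n = -8 (n = (8 - 4) - 12 = 4 - 12 = -8)
D(-23)/(((-7 + 17)*n)) - 1025/(-2770) = (-1*(-23)²)/(((-7 + 17)*(-8))) - 1025/(-2770) = (-1*529)/((10*(-8))) - 1025*(-1/2770) = -529/(-80) + 205/554 = -529*(-1/80) + 205/554 = 529/80 + 205/554 = 154733/22160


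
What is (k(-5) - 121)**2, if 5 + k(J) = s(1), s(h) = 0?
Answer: 15876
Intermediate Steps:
k(J) = -5 (k(J) = -5 + 0 = -5)
(k(-5) - 121)**2 = (-5 - 121)**2 = (-126)**2 = 15876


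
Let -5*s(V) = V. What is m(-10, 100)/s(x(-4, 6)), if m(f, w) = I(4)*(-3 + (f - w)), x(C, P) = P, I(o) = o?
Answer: 1130/3 ≈ 376.67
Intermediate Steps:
s(V) = -V/5
m(f, w) = -12 - 4*w + 4*f (m(f, w) = 4*(-3 + (f - w)) = 4*(-3 + f - w) = -12 - 4*w + 4*f)
m(-10, 100)/s(x(-4, 6)) = (-12 - 4*100 + 4*(-10))/((-⅕*6)) = (-12 - 400 - 40)/(-6/5) = -452*(-⅚) = 1130/3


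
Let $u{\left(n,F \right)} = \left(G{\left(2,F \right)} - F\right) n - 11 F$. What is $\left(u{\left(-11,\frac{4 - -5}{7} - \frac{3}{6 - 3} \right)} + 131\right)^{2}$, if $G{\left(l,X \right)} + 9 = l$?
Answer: $43264$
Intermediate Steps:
$G{\left(l,X \right)} = -9 + l$
$u{\left(n,F \right)} = - 11 F + n \left(-7 - F\right)$ ($u{\left(n,F \right)} = \left(\left(-9 + 2\right) - F\right) n - 11 F = \left(-7 - F\right) n - 11 F = n \left(-7 - F\right) - 11 F = - 11 F + n \left(-7 - F\right)$)
$\left(u{\left(-11,\frac{4 - -5}{7} - \frac{3}{6 - 3} \right)} + 131\right)^{2} = \left(\left(- 11 \left(\frac{4 - -5}{7} - \frac{3}{6 - 3}\right) - -77 - \left(\frac{4 - -5}{7} - \frac{3}{6 - 3}\right) \left(-11\right)\right) + 131\right)^{2} = \left(\left(- 11 \left(\left(4 + 5\right) \frac{1}{7} - \frac{3}{6 - 3}\right) + 77 - \left(\left(4 + 5\right) \frac{1}{7} - \frac{3}{6 - 3}\right) \left(-11\right)\right) + 131\right)^{2} = \left(\left(- 11 \left(9 \cdot \frac{1}{7} - \frac{3}{3}\right) + 77 - \left(9 \cdot \frac{1}{7} - \frac{3}{3}\right) \left(-11\right)\right) + 131\right)^{2} = \left(\left(- 11 \left(\frac{9}{7} - 1\right) + 77 - \left(\frac{9}{7} - 1\right) \left(-11\right)\right) + 131\right)^{2} = \left(\left(\left(-11\right) \frac{2}{7} + 77 - \frac{2}{7} \left(-11\right)\right) + 131\right)^{2} = \left(\left(- \frac{22}{7} + 77 + \frac{22}{7}\right) + 131\right)^{2} = \left(77 + 131\right)^{2} = 208^{2} = 43264$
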